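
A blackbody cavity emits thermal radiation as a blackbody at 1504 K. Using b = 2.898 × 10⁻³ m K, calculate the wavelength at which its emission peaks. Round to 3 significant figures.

λ_max ≈ 1.93×10³ nm

Wien's displacement law: λ_max = b/T = (2.898×10⁻³ m·K)/(1504 K) = 1.927×10⁻⁶ m.
That is 1.93×10³ nm, in the infrared range.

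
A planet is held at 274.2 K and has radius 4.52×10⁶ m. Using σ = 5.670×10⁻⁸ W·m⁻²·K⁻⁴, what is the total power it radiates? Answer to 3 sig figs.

P ≈ 8.23×10¹⁶ W

Surface area A = 4πR² = 4π(4.52×10⁶ m)² = 2.56736×10¹⁴ m².
P = σAT⁴ = 5.670×10⁻⁸ × 2.56736×10¹⁴ × (274.2)⁴ = 8.23×10¹⁶ W.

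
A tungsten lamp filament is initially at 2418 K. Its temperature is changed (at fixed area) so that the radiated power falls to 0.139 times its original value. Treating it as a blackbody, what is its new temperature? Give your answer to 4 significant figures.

T₂ ≈ 1476 K

P ∝ T⁴, so T₂/T₁ = (P₂/P₁)^(1/4) = (0.139)^(1/4) = 0.610596.
T₂ = 2418 × 0.610596 = 1476 K.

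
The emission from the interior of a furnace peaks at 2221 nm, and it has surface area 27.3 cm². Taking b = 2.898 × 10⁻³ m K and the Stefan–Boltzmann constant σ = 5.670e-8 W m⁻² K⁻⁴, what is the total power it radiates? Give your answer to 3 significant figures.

P ≈ 449 W

Wien's law: T = b/λ_max = 2.898×10⁻³/2.221×10⁻⁶ = 1304.82 K.
Area A = 27.3 cm² = 2.73×10⁻³ m².
Then P = σAT⁴ = 5.670×10⁻⁸×2.73×10⁻³×(1304.82)⁴ = 449 W.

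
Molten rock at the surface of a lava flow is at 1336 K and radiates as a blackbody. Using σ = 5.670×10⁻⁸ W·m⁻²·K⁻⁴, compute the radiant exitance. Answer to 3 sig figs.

Stefan–Boltzmann: I = σT⁴ = 5.670×10⁻⁸ × (1336)⁴ = 1.81×10⁵ W/m².

I ≈ 1.81×10⁵ W/m²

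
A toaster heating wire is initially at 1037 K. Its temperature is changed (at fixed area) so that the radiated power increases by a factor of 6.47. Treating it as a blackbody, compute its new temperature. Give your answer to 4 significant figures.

T₂ ≈ 1654 K

P ∝ T⁴, so T₂/T₁ = (P₂/P₁)^(1/4) = (6.47)^(1/4) = 1.59487.
T₂ = 1037 × 1.59487 = 1654 K.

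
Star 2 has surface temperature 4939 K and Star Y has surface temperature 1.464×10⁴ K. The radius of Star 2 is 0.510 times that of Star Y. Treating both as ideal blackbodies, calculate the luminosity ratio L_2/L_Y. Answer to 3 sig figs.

L_2/L_Y ≈ 3.37×10⁻³

L ∝ R²T⁴, so L_2/L_Y = (R_2/R_Y)²(T_2/T_Y)⁴ = (0.510)² × (4939/1.464×10⁴)⁴ = 0.2601 × 0.0129536 = 3.37×10⁻³.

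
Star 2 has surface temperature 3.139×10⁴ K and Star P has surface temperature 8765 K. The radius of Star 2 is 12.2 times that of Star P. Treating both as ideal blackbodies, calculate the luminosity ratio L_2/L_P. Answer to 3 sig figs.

L ∝ R²T⁴, so L_2/L_P = (R_2/R_P)²(T_2/T_P)⁴ = (12.2)² × (3.139×10⁴/8765)⁴ = 148.84 × 164.497 = 2.45×10⁴.

L_2/L_P ≈ 2.45×10⁴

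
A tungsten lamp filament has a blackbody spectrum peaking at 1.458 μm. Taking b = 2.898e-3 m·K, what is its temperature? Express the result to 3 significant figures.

Wien's law gives T = b/λ_max = (2.898×10⁻³ m·K)/(1.458×10⁻⁶ m) = 1.99×10³ K.

T ≈ 1.99×10³ K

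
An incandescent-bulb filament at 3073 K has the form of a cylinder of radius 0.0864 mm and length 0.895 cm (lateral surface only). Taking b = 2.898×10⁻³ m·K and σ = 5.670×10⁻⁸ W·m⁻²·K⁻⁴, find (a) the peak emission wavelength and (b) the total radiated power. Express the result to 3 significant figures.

(a) λ_max = b/T = 2.898×10⁻³/3073 = 9.431×10⁻⁷ m = 943 nm.
Lateral area A = 2πrL = 2π×8.64×10⁻⁵×8.95×10⁻³ = 4.85866×10⁻⁶ m².
(b) P = σAT⁴ = 5.670×10⁻⁸×4.85866×10⁻⁶×(3073)⁴ = 24.6 W.

λ_max ≈ 943 nm; P ≈ 24.6 W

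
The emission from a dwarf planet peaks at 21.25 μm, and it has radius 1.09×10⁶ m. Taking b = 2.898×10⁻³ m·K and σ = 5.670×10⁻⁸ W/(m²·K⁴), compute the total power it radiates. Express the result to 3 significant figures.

P ≈ 2.93×10¹⁴ W

Wien's law: T = b/λ_max = 2.898×10⁻³/2.125×10⁻⁵ = 136.376 K.
Surface area A = 4πR² = 4π(1.09×10⁶ m)² = 1.49301×10¹³ m².
Then P = σAT⁴ = 5.670×10⁻⁸×1.49301×10¹³×(136.376)⁴ = 2.93×10¹⁴ W.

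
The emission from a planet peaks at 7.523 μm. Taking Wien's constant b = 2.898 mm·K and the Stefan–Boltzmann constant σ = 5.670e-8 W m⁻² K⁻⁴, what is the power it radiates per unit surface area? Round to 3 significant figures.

I ≈ 1.25×10³ W/m²

Wien's law: T = b/λ_max = 2.898×10⁻³/7.523×10⁻⁶ = 385.219 K.
Then I = σT⁴ = 5.670×10⁻⁸×(385.219)⁴ = 1.25×10³ W/m².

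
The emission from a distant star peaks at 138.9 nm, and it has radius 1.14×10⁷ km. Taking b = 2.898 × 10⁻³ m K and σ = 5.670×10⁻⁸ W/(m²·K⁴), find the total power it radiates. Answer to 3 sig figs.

Wien's law: T = b/λ_max = 2.898×10⁻³/1.389×10⁻⁷ = 20863.9 K.
Surface area A = 4πR² = 4π(1.14×10¹⁰ m)² = 1.63313×10²¹ m².
Then P = σAT⁴ = 5.670×10⁻⁸×1.63313×10²¹×(20863.9)⁴ = 1.75×10³¹ W.

P ≈ 1.75×10³¹ W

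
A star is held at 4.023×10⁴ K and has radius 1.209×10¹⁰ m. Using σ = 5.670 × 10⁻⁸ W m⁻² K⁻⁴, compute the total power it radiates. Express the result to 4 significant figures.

P ≈ 2.728×10³² W

Surface area A = 4πR² = 4π(1.209×10¹⁰ m)² = 1.83680×10²¹ m².
P = σAT⁴ = 5.670×10⁻⁸ × 1.83680×10²¹ × (4.023×10⁴)⁴ = 2.728×10³² W.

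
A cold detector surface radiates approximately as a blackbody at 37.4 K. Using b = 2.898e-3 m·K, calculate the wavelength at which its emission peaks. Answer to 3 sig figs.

λ_max ≈ 77.5 μm

Wien's displacement law: λ_max = b/T = (2.898×10⁻³ m·K)/(37.4 K) = 7.749×10⁻⁵ m.
That is 77.5 μm, in the infrared range.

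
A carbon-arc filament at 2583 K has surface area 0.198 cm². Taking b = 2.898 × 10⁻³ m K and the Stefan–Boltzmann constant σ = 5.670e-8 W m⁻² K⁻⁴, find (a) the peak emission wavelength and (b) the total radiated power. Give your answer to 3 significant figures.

(a) λ_max = b/T = 2.898×10⁻³/2583 = 1.122×10⁻⁶ m = 1.12×10³ nm.
Area A = 0.198 cm² = 1.98×10⁻⁵ m².
(b) P = σAT⁴ = 5.670×10⁻⁸×1.98×10⁻⁵×(2583)⁴ = 50.0 W.

λ_max ≈ 1.12×10³ nm; P ≈ 50.0 W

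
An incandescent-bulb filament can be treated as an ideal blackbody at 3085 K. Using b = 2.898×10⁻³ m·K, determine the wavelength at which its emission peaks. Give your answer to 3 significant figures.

Wien's displacement law: λ_max = b/T = (2.898×10⁻³ m·K)/(3085 K) = 9.394×10⁻⁷ m.
That is 0.939 μm, in the infrared range.

λ_max ≈ 0.939 μm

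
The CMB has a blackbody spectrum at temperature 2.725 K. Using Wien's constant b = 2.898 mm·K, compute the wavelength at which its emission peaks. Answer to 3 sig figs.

Wien's displacement law: λ_max = b/T = (2.898×10⁻³ m·K)/(2.725 K) = 1.063×10⁻³ m.
That is 1.06×10⁻³ m, in the microwave range.

λ_max ≈ 1.06×10⁻³ m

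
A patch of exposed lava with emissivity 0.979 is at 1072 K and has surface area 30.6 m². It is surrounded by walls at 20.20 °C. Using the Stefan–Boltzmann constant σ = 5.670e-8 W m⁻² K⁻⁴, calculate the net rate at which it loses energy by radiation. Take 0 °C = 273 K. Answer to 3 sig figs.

Net loss ≈ 2.23×10⁶ W

Surroundings: T = 20.20 °C + 273 = 293.20 K.
Area A = 30.6 m².
Net radiated power P_net = εσA(T⁴ − T₀⁴) = 0.979×5.670×10⁻⁸×30.6×(1072⁴ − 293.20⁴).
T⁴ − T₀⁴ = 1.32062×10¹² − 7.39019×10⁹ = 1.31323×10¹² K⁴, so P_net = 2.23×10⁶ W.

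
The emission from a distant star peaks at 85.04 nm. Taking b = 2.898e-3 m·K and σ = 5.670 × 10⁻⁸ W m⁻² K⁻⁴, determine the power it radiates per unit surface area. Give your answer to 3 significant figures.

Wien's law: T = b/λ_max = 2.898×10⁻³/8.504×10⁻⁸ = 34078.1 K.
Then I = σT⁴ = 5.670×10⁻⁸×(34078.1)⁴ = 7.65×10¹⁰ W/m².

I ≈ 7.65×10¹⁰ W/m²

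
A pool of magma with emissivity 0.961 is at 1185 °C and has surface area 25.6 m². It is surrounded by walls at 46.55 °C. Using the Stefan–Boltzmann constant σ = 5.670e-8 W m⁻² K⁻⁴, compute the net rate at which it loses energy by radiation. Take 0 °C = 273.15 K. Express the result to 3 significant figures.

Net loss ≈ 6.29×10⁶ W

T = 1185 °C + 273.15 = 1458.15 K.
Surroundings: T = 46.55 °C + 273.15 = 319.70 K.
Area A = 25.6 m².
Net radiated power P_net = εσA(T⁴ − T₀⁴) = 0.961×5.670×10⁻⁸×25.6×(1458.15⁴ − 319.70⁴).
T⁴ − T₀⁴ = 4.52073×10¹² − 1.04465×10¹⁰ = 4.51028×10¹² K⁴, so P_net = 6.29×10⁶ W.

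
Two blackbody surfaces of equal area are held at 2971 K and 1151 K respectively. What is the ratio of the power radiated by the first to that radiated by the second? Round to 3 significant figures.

With equal areas, P₁/P₂ = (T₁/T₂)⁴ = (2971/1151)⁴ = 44.4.

P₁/P₂ ≈ 44.4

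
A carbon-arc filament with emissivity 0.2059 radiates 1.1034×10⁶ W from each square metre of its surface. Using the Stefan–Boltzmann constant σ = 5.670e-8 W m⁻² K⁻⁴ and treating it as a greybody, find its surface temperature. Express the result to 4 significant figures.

I = εσT⁴, so T = (I/εσ)^(1/4) = (1.1034×10⁶/(0.2059×5.670×10⁻⁸))^(1/4) = 3118 K.

T ≈ 3118 K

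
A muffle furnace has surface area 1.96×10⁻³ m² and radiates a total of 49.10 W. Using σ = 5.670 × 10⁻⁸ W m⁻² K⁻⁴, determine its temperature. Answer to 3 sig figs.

T ≈ 815 K

Area A = 1.96×10⁻³ m².
P = σAT⁴ ⇒ T = (P/(σA))^(1/4) = (49.10/(5.670×10⁻⁸×1.96×10⁻³))^(1/4) = 815 K.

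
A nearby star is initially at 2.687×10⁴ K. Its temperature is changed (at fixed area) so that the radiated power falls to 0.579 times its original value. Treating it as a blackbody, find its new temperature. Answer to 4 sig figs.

P ∝ T⁴, so T₂/T₁ = (P₂/P₁)^(1/4) = (0.579)^(1/4) = 0.872308.
T₂ = 2.687×10⁴ × 0.872308 = 2.344×10⁴ K.

T₂ ≈ 2.344×10⁴ K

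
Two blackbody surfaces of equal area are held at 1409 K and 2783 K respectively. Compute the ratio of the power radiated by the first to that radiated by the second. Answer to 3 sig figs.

P₁/P₂ ≈ 0.0657

With equal areas, P₁/P₂ = (T₁/T₂)⁴ = (1409/2783)⁴ = 0.0657.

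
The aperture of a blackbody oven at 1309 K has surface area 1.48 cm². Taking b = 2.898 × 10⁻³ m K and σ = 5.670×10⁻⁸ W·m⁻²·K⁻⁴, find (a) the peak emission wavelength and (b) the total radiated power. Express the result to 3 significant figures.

λ_max ≈ 2.21 μm; P ≈ 24.6 W

(a) λ_max = b/T = 2.898×10⁻³/1309 = 2.214×10⁻⁶ m = 2.21 μm.
Area A = 1.48 cm² = 1.48×10⁻⁴ m².
(b) P = σAT⁴ = 5.670×10⁻⁸×1.48×10⁻⁴×(1309)⁴ = 24.6 W.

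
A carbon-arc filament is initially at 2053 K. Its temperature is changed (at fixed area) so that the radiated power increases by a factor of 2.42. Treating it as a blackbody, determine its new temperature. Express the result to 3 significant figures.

T₂ ≈ 2.56×10³ K

P ∝ T⁴, so T₂/T₁ = (P₂/P₁)^(1/4) = (2.42)^(1/4) = 1.24725.
T₂ = 2053 × 1.24725 = 2.56×10³ K.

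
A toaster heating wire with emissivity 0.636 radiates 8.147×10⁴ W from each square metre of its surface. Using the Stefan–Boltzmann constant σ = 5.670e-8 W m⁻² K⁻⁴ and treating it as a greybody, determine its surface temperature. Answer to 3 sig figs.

T ≈ 1.23×10³ K

I = εσT⁴, so T = (I/εσ)^(1/4) = (8.147×10⁴/(0.636×5.670×10⁻⁸))^(1/4) = 1.23×10³ K.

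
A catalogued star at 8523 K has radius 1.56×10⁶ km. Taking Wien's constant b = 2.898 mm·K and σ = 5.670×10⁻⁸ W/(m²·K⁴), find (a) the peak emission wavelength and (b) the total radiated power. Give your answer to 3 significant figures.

(a) λ_max = b/T = 2.898×10⁻³/8523 = 3.400×10⁻⁷ m = 340 nm.
Surface area A = 4πR² = 4π(1.56×10⁹ m)² = 3.05815×10¹⁹ m².
(b) P = σAT⁴ = 5.670×10⁻⁸×3.05815×10¹⁹×(8523)⁴ = 9.15×10²⁷ W.

λ_max ≈ 340 nm; P ≈ 9.15×10²⁷ W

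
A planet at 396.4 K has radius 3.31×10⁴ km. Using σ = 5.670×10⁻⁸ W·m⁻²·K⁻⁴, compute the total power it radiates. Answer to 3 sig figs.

P ≈ 1.93×10¹⁹ W

Surface area A = 4πR² = 4π(3.31×10⁷ m)² = 1.37678×10¹⁶ m².
P = σAT⁴ = 5.670×10⁻⁸ × 1.37678×10¹⁶ × (396.4)⁴ = 1.93×10¹⁹ W.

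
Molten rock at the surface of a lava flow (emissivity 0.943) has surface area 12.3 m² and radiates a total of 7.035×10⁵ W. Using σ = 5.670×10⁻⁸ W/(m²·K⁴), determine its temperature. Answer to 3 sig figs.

T ≈ 1.02×10³ K

Area A = 12.3 m².
P = εσAT⁴ ⇒ T = (P/(εσA))^(1/4) = (7.035×10⁵/(0.943×5.670×10⁻⁸×12.3))^(1/4) = 1.02×10³ K.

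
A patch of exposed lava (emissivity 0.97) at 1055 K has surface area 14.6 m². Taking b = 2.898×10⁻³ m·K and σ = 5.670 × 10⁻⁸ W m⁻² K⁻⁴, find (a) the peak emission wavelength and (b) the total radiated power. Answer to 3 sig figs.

λ_max ≈ 2.75×10³ nm; P ≈ 9.95×10⁵ W

(a) λ_max = b/T = 2.898×10⁻³/1055 = 2.747×10⁻⁶ m = 2.75×10³ nm.
Area A = 14.6 m².
(b) P = εσAT⁴ = 0.97×5.670×10⁻⁸×14.6×(1055)⁴ = 9.95×10⁵ W.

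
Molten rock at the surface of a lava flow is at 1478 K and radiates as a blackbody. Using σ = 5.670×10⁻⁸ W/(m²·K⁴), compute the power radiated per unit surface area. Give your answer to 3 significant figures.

Stefan–Boltzmann: I = σT⁴ = 5.670×10⁻⁸ × (1478)⁴ = 2.71×10⁵ W/m².

I ≈ 2.71×10⁵ W/m²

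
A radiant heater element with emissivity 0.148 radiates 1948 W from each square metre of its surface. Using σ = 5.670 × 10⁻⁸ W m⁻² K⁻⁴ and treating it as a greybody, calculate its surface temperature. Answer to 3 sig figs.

I = εσT⁴, so T = (I/εσ)^(1/4) = (1948/(0.148×5.670×10⁻⁸))^(1/4) = 694 K.

T ≈ 694 K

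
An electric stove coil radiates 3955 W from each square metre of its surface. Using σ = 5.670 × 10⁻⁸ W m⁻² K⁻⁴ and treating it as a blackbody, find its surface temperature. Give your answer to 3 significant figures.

T ≈ 514 K

I = σT⁴, so T = (I/σ)^(1/4) = (3955/(5.670×10⁻⁸))^(1/4) = 514 K.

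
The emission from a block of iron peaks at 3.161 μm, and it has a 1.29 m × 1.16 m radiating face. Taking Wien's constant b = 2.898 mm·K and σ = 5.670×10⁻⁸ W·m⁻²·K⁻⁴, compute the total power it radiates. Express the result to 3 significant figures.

Wien's law: T = b/λ_max = 2.898×10⁻³/3.161×10⁻⁶ = 916.798 K.
Area A = 1.29 × 1.16 = 1.4964 m².
Then P = σAT⁴ = 5.670×10⁻⁸×1.4964×(916.798)⁴ = 5.99×10⁴ W.

P ≈ 5.99×10⁴ W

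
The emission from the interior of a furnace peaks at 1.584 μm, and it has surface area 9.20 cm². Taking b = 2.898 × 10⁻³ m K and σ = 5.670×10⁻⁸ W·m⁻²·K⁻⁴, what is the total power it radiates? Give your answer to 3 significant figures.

Wien's law: T = b/λ_max = 2.898×10⁻³/1.584×10⁻⁶ = 1829.55 K.
Area A = 9.20 cm² = 9.20×10⁻⁴ m².
Then P = σAT⁴ = 5.670×10⁻⁸×9.20×10⁻⁴×(1829.55)⁴ = 584 W.

P ≈ 584 W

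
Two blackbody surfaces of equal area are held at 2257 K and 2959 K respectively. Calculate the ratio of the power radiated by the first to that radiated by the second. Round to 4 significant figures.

P₁/P₂ ≈ 0.3385

With equal areas, P₁/P₂ = (T₁/T₂)⁴ = (2257/2959)⁴ = 0.3385.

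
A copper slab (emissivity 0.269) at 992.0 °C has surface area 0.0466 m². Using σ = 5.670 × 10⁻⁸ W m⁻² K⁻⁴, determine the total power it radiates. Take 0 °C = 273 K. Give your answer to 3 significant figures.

T = 992.0 °C + 273 = 1265.0 K.
Area A = 0.0466 m².
P = εσAT⁴ = 0.269 × 5.670×10⁻⁸ × 0.0466 × (1265.0)⁴ = 1.82×10³ W.

P ≈ 1.82×10³ W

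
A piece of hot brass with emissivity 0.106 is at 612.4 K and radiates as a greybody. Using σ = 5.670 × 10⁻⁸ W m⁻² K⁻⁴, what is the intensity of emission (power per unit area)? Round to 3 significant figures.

Stefan–Boltzmann: I = εσT⁴ = 0.106 × 5.670×10⁻⁸ × (612.4)⁴ = 845 W/m².

I ≈ 845 W/m²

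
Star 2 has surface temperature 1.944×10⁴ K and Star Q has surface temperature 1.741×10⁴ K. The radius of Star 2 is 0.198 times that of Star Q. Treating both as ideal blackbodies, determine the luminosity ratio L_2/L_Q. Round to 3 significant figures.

L ∝ R²T⁴, so L_2/L_Q = (R_2/R_Q)²(T_2/T_Q)⁴ = (0.198)² × (1.944×10⁴/1.741×10⁴)⁴ = 0.039204 × 1.55450 = 0.0609.

L_2/L_Q ≈ 0.0609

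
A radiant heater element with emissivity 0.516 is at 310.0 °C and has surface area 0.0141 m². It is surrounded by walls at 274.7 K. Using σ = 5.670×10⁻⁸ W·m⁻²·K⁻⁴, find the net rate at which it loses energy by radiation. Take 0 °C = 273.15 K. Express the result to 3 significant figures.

T = 310.0 °C + 273.15 = 583.15 K.
Area A = 0.0141 m².
Net radiated power P_net = εσA(T⁴ − T₀⁴) = 0.516×5.670×10⁻⁸×0.0141×(583.15⁴ − 274.7⁴).
T⁴ − T₀⁴ = 1.15643×10¹¹ − 5.69423×10⁹ = 1.09949×10¹¹ K⁴, so P_net = 45.4 W.

Net loss ≈ 45.4 W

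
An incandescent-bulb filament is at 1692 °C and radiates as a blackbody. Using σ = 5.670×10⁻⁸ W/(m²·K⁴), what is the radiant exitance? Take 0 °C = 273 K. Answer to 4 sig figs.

T = 1692 °C + 273 = 1965 K.
Stefan–Boltzmann: I = σT⁴ = 5.670×10⁻⁸ × (1965)⁴ = 8.453×10⁵ W/m².

I ≈ 8.453×10⁵ W/m²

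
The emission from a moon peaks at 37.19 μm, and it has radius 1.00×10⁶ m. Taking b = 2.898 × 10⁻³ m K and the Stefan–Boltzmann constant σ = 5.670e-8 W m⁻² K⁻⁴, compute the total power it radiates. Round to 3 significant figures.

Wien's law: T = b/λ_max = 2.898×10⁻³/3.719×10⁻⁵ = 77.9242 K.
Surface area A = 4πR² = 4π(1.00×10⁶ m)² = 1.25664×10¹³ m².
Then P = σAT⁴ = 5.670×10⁻⁸×1.25664×10¹³×(77.9242)⁴ = 2.63×10¹³ W.

P ≈ 2.63×10¹³ W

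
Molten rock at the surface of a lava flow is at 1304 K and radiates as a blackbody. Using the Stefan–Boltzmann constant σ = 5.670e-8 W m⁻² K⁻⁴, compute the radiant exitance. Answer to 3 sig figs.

Stefan–Boltzmann: I = σT⁴ = 5.670×10⁻⁸ × (1304)⁴ = 1.64×10⁵ W/m².

I ≈ 1.64×10⁵ W/m²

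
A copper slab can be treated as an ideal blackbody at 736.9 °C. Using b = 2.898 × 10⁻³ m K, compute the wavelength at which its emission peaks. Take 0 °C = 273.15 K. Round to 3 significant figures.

λ_max ≈ 2.87×10³ nm

T = 736.9 °C + 273.15 = 1010.05 K.
Wien's displacement law: λ_max = b/T = (2.898×10⁻³ m·K)/(1010.05 K) = 2.869×10⁻⁶ m.
That is 2.87×10³ nm, in the infrared range.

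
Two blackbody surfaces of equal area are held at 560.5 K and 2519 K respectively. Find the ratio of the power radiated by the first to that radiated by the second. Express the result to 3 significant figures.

P₁/P₂ ≈ 2.45×10⁻³

With equal areas, P₁/P₂ = (T₁/T₂)⁴ = (560.5/2519)⁴ = 2.45×10⁻³.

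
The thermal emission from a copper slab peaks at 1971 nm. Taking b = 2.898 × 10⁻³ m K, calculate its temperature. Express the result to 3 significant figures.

Wien's law gives T = b/λ_max = (2.898×10⁻³ m·K)/(1.971×10⁻⁶ m) = 1.47×10³ K.

T ≈ 1.47×10³ K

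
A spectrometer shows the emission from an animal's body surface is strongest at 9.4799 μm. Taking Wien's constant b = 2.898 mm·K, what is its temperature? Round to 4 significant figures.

Wien's law gives T = b/λ_max = (2.898×10⁻³ m·K)/(9.4799×10⁻⁶ m) = 305.7 K.

T ≈ 305.7 K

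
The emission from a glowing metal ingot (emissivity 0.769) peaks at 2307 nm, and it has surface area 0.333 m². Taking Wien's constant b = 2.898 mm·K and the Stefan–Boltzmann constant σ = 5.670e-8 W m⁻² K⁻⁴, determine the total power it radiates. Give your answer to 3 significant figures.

P ≈ 3.62×10⁴ W

Wien's law: T = b/λ_max = 2.898×10⁻³/2.307×10⁻⁶ = 1256.18 K.
Area A = 0.333 m².
Then P = εσAT⁴ = 0.769×5.670×10⁻⁸×0.333×(1256.18)⁴ = 3.62×10⁴ W.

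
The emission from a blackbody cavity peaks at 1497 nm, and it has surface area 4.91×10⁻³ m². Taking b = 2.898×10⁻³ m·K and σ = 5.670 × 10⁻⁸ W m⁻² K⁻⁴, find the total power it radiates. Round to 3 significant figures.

Wien's law: T = b/λ_max = 2.898×10⁻³/1.497×10⁻⁶ = 1935.87 K.
Area A = 4.91×10⁻³ m².
Then P = σAT⁴ = 5.670×10⁻⁸×4.91×10⁻³×(1935.87)⁴ = 3.91×10³ W.

P ≈ 3.91×10³ W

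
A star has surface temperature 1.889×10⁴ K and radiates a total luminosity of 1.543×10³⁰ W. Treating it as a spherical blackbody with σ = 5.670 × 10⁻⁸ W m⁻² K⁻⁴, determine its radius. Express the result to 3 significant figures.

L = 4πR²σT⁴ ⇒ R = √(L/(4πσT⁴)).
σT⁴ = 7.21956×10⁹ W/m², so R = √(1.543×10³⁰/(4π×7.21956×10⁹)) = 4.12×10⁹ m.

R ≈ 4.12×10⁹ m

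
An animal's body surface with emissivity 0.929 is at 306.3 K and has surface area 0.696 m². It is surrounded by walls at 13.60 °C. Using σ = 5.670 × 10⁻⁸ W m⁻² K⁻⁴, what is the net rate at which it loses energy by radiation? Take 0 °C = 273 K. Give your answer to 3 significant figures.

Net loss ≈ 75.3 W

Surroundings: T = 13.60 °C + 273 = 286.60 K.
Area A = 0.696 m².
Net radiated power P_net = εσA(T⁴ − T₀⁴) = 0.929×5.670×10⁻⁸×0.696×(306.3⁴ − 286.60⁴).
T⁴ − T₀⁴ = 8.80213×10⁹ − 6.74691×10⁹ = 2.05522×10⁹ K⁴, so P_net = 75.3 W.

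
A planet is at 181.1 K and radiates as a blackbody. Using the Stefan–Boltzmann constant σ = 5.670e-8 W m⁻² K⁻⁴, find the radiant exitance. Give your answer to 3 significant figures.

I ≈ 61.0 W/m²

Stefan–Boltzmann: I = σT⁴ = 5.670×10⁻⁸ × (181.1)⁴ = 61.0 W/m².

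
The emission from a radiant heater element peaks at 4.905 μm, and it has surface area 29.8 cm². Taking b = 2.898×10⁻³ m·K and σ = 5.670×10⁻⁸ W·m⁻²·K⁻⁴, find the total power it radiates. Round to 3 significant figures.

Wien's law: T = b/λ_max = 2.898×10⁻³/4.905×10⁻⁶ = 590.826 K.
Area A = 29.8 cm² = 2.98×10⁻³ m².
Then P = σAT⁴ = 5.670×10⁻⁸×2.98×10⁻³×(590.826)⁴ = 20.6 W.

P ≈ 20.6 W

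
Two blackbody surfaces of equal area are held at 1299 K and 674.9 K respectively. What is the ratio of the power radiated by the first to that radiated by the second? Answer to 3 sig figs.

P₁/P₂ ≈ 13.7

With equal areas, P₁/P₂ = (T₁/T₂)⁴ = (1299/674.9)⁴ = 13.7.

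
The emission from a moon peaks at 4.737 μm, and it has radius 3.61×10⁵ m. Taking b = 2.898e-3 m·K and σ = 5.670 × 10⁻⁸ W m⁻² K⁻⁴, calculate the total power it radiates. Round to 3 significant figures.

P ≈ 1.30×10¹⁶ W

Wien's law: T = b/λ_max = 2.898×10⁻³/4.737×10⁻⁶ = 611.780 K.
Surface area A = 4πR² = 4π(3.61×10⁵ m)² = 1.63766×10¹² m².
Then P = σAT⁴ = 5.670×10⁻⁸×1.63766×10¹²×(611.780)⁴ = 1.30×10¹⁶ W.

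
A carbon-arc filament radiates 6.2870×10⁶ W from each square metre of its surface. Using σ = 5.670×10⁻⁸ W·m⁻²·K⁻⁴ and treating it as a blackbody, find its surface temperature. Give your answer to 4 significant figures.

T ≈ 3245 K

I = σT⁴, so T = (I/σ)^(1/4) = (6.2870×10⁶/(5.670×10⁻⁸))^(1/4) = 3245 K.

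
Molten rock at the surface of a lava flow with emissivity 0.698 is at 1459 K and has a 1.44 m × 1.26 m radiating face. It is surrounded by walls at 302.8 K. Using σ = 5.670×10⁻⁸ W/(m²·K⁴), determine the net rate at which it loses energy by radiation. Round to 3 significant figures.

Net loss ≈ 3.25×10⁵ W

Area A = 1.44 × 1.26 = 1.8144 m².
Net radiated power P_net = εσA(T⁴ − T₀⁴) = 0.698×5.670×10⁻⁸×1.8144×(1459⁴ − 302.8⁴).
T⁴ − T₀⁴ = 4.53128×10¹² − 8.40666×10⁹ = 4.52287×10¹² K⁴, so P_net = 3.25×10⁵ W.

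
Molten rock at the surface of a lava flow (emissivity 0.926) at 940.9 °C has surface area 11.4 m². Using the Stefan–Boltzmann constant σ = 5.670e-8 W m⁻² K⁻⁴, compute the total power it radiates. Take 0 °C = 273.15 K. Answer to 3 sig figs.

T = 940.9 °C + 273.15 = 1214.05 K.
Area A = 11.4 m².
P = εσAT⁴ = 0.926 × 5.670×10⁻⁸ × 11.4 × (1214.05)⁴ = 1.30×10⁶ W.

P ≈ 1.30×10⁶ W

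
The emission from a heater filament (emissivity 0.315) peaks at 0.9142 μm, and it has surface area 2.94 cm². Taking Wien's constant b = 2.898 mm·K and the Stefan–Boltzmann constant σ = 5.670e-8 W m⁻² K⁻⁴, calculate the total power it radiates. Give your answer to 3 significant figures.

Wien's law: T = b/λ_max = 2.898×10⁻³/9.142×10⁻⁷ = 3169.98 K.
Area A = 2.94 cm² = 2.94×10⁻⁴ m².
Then P = εσAT⁴ = 0.315×5.670×10⁻⁸×2.94×10⁻⁴×(3169.98)⁴ = 530 W.

P ≈ 530 W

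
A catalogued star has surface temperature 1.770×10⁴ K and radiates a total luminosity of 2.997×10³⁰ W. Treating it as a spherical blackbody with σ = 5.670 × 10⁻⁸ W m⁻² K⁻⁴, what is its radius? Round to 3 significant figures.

L = 4πR²σT⁴ ⇒ R = √(L/(4πσT⁴)).
σT⁴ = 5.56514×10⁹ W/m², so R = √(2.997×10³⁰/(4π×5.56514×10⁹)) = 6.55×10⁹ m.

R ≈ 6.55×10⁹ m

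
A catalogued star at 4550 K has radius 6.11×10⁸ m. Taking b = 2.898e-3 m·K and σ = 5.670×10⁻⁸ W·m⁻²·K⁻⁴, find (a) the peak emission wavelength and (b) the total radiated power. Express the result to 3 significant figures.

λ_max ≈ 0.637 μm; P ≈ 1.14×10²⁶ W

(a) λ_max = b/T = 2.898×10⁻³/4550 = 6.369×10⁻⁷ m = 0.637 μm.
Surface area A = 4πR² = 4π(6.11×10⁸ m)² = 4.69129×10¹⁸ m².
(b) P = σAT⁴ = 5.670×10⁻⁸×4.69129×10¹⁸×(4550)⁴ = 1.14×10²⁶ W.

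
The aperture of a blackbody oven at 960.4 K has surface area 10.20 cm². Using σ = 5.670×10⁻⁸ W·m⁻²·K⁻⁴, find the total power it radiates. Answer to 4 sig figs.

P ≈ 49.20 W

Area A = 10.20 cm² = 1.020×10⁻³ m².
P = σAT⁴ = 5.670×10⁻⁸ × 1.020×10⁻³ × (960.4)⁴ = 49.20 W.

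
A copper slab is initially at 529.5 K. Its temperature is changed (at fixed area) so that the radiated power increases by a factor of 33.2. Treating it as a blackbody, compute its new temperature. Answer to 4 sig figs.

T₂ ≈ 1271 K

P ∝ T⁴, so T₂/T₁ = (P₂/P₁)^(1/4) = (33.2)^(1/4) = 2.40040.
T₂ = 529.5 × 2.40040 = 1271 K.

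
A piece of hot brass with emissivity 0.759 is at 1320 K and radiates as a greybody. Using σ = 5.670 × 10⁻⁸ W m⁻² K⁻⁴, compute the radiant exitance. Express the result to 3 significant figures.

I ≈ 1.31×10⁵ W/m²

Stefan–Boltzmann: I = εσT⁴ = 0.759 × 5.670×10⁻⁸ × (1320)⁴ = 1.31×10⁵ W/m².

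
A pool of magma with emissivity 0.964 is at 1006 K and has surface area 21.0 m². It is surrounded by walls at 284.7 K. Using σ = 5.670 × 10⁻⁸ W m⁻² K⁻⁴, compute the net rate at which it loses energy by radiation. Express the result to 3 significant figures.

Net loss ≈ 1.17×10⁶ W

Area A = 21.0 m².
Net radiated power P_net = εσA(T⁴ − T₀⁴) = 0.964×5.670×10⁻⁸×21.0×(1006⁴ − 284.7⁴).
T⁴ − T₀⁴ = 1.02422×10¹² − 6.56977×10⁹ = 1.01765×10¹² K⁴, so P_net = 1.17×10⁶ W.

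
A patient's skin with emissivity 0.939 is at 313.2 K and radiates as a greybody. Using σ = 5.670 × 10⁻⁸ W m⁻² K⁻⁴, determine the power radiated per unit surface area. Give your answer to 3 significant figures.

I ≈ 512 W/m²

Stefan–Boltzmann: I = εσT⁴ = 0.939 × 5.670×10⁻⁸ × (313.2)⁴ = 512 W/m².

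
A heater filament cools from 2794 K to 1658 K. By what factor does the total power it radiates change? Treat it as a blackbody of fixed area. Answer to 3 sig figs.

P₂/P₁ ≈ 0.124

P ∝ T⁴, so P₂/P₁ = (T₂/T₁)⁴ = (1658/2794)⁴ = (0.593414)⁴ = 0.124.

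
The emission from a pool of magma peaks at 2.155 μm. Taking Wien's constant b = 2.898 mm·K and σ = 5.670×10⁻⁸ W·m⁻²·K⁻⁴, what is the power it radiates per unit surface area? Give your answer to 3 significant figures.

Wien's law: T = b/λ_max = 2.898×10⁻³/2.155×10⁻⁶ = 1344.78 K.
Then I = σT⁴ = 5.670×10⁻⁸×(1344.78)⁴ = 1.85×10⁵ W/m².

I ≈ 1.85×10⁵ W/m²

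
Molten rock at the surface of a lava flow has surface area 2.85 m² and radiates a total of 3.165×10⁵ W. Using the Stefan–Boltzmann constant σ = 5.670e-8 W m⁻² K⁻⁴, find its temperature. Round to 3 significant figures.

T ≈ 1.18×10³ K

Area A = 2.85 m².
P = σAT⁴ ⇒ T = (P/(σA))^(1/4) = (3.165×10⁵/(5.670×10⁻⁸×2.85))^(1/4) = 1.18×10³ K.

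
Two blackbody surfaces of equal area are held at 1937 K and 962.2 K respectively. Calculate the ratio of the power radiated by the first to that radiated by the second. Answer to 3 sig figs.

P₁/P₂ ≈ 16.4

With equal areas, P₁/P₂ = (T₁/T₂)⁴ = (1937/962.2)⁴ = 16.4.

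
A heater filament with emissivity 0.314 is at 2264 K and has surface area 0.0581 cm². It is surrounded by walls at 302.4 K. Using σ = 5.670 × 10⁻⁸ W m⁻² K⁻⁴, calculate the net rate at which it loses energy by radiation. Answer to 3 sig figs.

Area A = 0.0581 cm² = 5.81×10⁻⁶ m².
Net radiated power P_net = εσA(T⁴ − T₀⁴) = 0.314×5.670×10⁻⁸×5.81×10⁻⁶×(2264⁴ − 302.4⁴).
T⁴ − T₀⁴ = 2.62728×10¹³ − 8.36233×10⁹ = 2.62644×10¹³ K⁴, so P_net = 2.72 W.

Net loss ≈ 2.72 W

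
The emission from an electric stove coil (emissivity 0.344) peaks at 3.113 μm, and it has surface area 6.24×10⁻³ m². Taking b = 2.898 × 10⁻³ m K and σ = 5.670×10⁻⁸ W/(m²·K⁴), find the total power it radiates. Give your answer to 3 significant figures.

P ≈ 91.4 W

Wien's law: T = b/λ_max = 2.898×10⁻³/3.113×10⁻⁶ = 930.935 K.
Area A = 6.24×10⁻³ m².
Then P = εσAT⁴ = 0.344×5.670×10⁻⁸×6.24×10⁻³×(930.935)⁴ = 91.4 W.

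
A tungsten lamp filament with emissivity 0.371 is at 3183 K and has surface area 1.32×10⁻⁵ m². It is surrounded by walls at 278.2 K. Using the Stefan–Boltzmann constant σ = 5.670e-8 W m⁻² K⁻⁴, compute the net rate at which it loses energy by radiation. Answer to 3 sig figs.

Area A = 1.32×10⁻⁵ m².
Net radiated power P_net = εσA(T⁴ − T₀⁴) = 0.371×5.670×10⁻⁸×1.32×10⁻⁵×(3183⁴ − 278.2⁴).
T⁴ − T₀⁴ = 1.02647×10¹⁴ − 5.99002×10⁹ = 1.02641×10¹⁴ K⁴, so P_net = 28.5 W.

Net loss ≈ 28.5 W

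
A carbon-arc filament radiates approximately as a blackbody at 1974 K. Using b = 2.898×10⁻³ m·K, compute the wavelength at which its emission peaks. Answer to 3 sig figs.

Wien's displacement law: λ_max = b/T = (2.898×10⁻³ m·K)/(1974 K) = 1.468×10⁻⁶ m.
That is 1.47×10³ nm, in the infrared range.

λ_max ≈ 1.47×10³ nm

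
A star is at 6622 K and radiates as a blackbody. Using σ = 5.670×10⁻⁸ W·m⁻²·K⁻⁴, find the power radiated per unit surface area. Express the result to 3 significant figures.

Stefan–Boltzmann: I = σT⁴ = 5.670×10⁻⁸ × (6622)⁴ = 1.09×10⁸ W/m².

I ≈ 1.09×10⁸ W/m²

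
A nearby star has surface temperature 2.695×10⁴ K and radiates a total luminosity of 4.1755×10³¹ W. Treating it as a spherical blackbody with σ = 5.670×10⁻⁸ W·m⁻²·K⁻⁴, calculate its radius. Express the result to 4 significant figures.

R ≈ 1.054×10¹⁰ m

L = 4πR²σT⁴ ⇒ R = √(L/(4πσT⁴)).
σT⁴ = 2.99101×10¹⁰ W/m², so R = √(4.1755×10³¹/(4π×2.99101×10¹⁰)) = 1.054×10¹⁰ m.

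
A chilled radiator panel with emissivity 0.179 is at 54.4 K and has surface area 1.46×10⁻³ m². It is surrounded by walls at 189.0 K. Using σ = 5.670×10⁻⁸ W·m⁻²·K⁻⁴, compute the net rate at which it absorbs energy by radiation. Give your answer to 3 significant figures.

Area A = 1.46×10⁻³ m².
Net radiated power P_net = εσA(T⁴ − T₀⁴) = 0.179×5.670×10⁻⁸×1.46×10⁻³×(54.4⁴ − 189.0⁴).
T⁴ − T₀⁴ = 8.75781×10⁶ − 1.27599×10⁹ = -1.26723×10⁹ K⁴, so P_net = -0.0188 W — negative, meaning a net gain of 0.0188 W.

Net gain ≈ 0.0188 W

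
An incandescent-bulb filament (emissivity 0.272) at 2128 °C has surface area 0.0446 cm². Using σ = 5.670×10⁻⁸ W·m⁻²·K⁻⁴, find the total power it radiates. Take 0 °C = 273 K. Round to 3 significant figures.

T = 2128 °C + 273 = 2401 K.
Area A = 0.0446 cm² = 4.46×10⁻⁶ m².
P = εσAT⁴ = 0.272 × 5.670×10⁻⁸ × 4.46×10⁻⁶ × (2401)⁴ = 2.29 W.

P ≈ 2.29 W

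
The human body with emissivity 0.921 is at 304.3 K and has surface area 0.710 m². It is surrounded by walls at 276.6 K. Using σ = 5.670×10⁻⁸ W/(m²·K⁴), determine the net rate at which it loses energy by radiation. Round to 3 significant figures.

Net loss ≈ 101 W

Area A = 0.710 m².
Net radiated power P_net = εσA(T⁴ − T₀⁴) = 0.921×5.670×10⁻⁸×0.710×(304.3⁴ − 276.6⁴).
T⁴ − T₀⁴ = 8.57448×10⁹ − 5.85341×10⁹ = 2.72107×10⁹ K⁴, so P_net = 101 W.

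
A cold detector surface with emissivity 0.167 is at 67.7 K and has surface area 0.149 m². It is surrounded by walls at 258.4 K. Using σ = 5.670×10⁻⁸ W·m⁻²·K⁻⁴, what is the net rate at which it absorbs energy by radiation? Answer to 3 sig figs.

Net gain ≈ 6.26 W

Area A = 0.149 m².
Net radiated power P_net = εσA(T⁴ − T₀⁴) = 0.167×5.670×10⁻⁸×0.149×(67.7⁴ − 258.4⁴).
T⁴ − T₀⁴ = 2.10065×10⁷ − 4.45831×10⁹ = -4.43730×10⁹ K⁴, so P_net = -6.26 W — negative, meaning a net gain of 6.26 W.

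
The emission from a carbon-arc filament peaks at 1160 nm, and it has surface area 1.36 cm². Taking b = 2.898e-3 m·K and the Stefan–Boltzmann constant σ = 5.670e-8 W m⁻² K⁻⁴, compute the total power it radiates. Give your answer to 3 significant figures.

Wien's law: T = b/λ_max = 2.898×10⁻³/1.160×10⁻⁶ = 2498.28 K.
Area A = 1.36 cm² = 1.36×10⁻⁴ m².
Then P = σAT⁴ = 5.670×10⁻⁸×1.36×10⁻⁴×(2498.28)⁴ = 300 W.

P ≈ 300 W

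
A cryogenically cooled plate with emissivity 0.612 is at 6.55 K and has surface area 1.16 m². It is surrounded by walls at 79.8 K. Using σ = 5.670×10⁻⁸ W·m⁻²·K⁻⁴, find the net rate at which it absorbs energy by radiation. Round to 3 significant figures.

Area A = 1.16 m².
Net radiated power P_net = εσA(T⁴ − T₀⁴) = 0.612×5.670×10⁻⁸×1.16×(6.55⁴ − 79.8⁴).
T⁴ − T₀⁴ = 1840.62 − 4.05519×10⁷ = -4.05501×10⁷ K⁴, so P_net = -1.63 W — negative, meaning a net gain of 1.63 W.

Net gain ≈ 1.63 W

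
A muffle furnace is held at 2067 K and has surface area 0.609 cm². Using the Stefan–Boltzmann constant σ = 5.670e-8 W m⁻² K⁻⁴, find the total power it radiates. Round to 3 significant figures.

P ≈ 63.0 W

Area A = 0.609 cm² = 6.09×10⁻⁵ m².
P = σAT⁴ = 5.670×10⁻⁸ × 6.09×10⁻⁵ × (2067)⁴ = 63.0 W.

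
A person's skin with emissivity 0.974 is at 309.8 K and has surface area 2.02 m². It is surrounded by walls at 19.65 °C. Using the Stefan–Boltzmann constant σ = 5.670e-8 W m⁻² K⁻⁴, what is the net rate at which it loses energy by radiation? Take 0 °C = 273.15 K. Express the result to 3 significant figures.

Surroundings: T = 19.65 °C + 273.15 = 292.80 K.
Area A = 2.02 m².
Net radiated power P_net = εσA(T⁴ − T₀⁴) = 0.974×5.670×10⁻⁸×2.02×(309.8⁴ − 292.80⁴).
T⁴ − T₀⁴ = 9.21140×10⁹ − 7.34995×10⁹ = 1.86145×10⁹ K⁴, so P_net = 208 W.

Net loss ≈ 208 W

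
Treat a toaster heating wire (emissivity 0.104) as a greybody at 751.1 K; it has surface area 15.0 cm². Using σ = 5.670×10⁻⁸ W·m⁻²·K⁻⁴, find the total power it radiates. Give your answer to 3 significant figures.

Area A = 15.0 cm² = 1.50×10⁻³ m².
P = εσAT⁴ = 0.104 × 5.670×10⁻⁸ × 1.50×10⁻³ × (751.1)⁴ = 2.82 W.

P ≈ 2.82 W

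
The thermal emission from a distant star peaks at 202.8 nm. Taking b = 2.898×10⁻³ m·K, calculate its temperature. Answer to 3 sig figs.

Wien's law gives T = b/λ_max = (2.898×10⁻³ m·K)/(2.028×10⁻⁷ m) = 1.43×10⁴ K.

T ≈ 1.43×10⁴ K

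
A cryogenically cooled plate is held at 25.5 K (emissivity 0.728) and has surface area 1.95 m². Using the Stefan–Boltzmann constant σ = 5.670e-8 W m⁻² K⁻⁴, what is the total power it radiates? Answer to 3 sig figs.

P ≈ 0.0340 W

Area A = 1.95 m².
P = εσAT⁴ = 0.728 × 5.670×10⁻⁸ × 1.95 × (25.5)⁴ = 0.0340 W.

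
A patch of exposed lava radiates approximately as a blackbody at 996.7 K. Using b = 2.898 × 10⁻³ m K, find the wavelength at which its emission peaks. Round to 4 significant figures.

Wien's displacement law: λ_max = b/T = (2.898×10⁻³ m·K)/(996.7 K) = 2.9076×10⁻⁶ m.
That is 2908 nm, in the infrared range.

λ_max ≈ 2908 nm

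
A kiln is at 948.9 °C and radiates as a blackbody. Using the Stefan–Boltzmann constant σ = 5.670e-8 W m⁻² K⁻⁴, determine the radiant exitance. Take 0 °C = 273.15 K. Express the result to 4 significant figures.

T = 948.9 °C + 273.15 = 1222.05 K.
Stefan–Boltzmann: I = σT⁴ = 5.670×10⁻⁸ × (1222.05)⁴ = 1.265×10⁵ W/m².

I ≈ 1.265×10⁵ W/m²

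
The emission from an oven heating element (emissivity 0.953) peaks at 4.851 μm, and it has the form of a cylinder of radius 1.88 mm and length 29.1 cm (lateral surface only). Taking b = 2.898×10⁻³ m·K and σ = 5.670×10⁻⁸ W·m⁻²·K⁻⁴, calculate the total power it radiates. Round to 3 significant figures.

Wien's law: T = b/λ_max = 2.898×10⁻³/4.851×10⁻⁶ = 597.403 K.
Lateral area A = 2πrL = 2π×1.88×10⁻³×0.291 = 3.43741×10⁻³ m².
Then P = εσAT⁴ = 0.953×5.670×10⁻⁸×3.43741×10⁻³×(597.403)⁴ = 23.7 W.

P ≈ 23.7 W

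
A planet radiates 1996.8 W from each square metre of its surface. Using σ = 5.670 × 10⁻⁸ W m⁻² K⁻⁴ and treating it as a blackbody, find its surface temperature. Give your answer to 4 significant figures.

T ≈ 433.2 K

I = σT⁴, so T = (I/σ)^(1/4) = (1996.8/(5.670×10⁻⁸))^(1/4) = 433.2 K.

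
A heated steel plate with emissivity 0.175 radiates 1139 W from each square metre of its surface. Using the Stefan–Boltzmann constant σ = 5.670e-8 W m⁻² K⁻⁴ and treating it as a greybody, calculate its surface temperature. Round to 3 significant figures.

T ≈ 582 K

I = εσT⁴, so T = (I/εσ)^(1/4) = (1139/(0.175×5.670×10⁻⁸))^(1/4) = 582 K.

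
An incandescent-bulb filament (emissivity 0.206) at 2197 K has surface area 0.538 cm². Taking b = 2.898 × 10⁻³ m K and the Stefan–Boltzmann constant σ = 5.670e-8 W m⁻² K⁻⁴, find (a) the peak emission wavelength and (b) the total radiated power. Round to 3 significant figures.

λ_max ≈ 1.32 μm; P ≈ 14.6 W

(a) λ_max = b/T = 2.898×10⁻³/2197 = 1.319×10⁻⁶ m = 1.32 μm.
Area A = 0.538 cm² = 5.38×10⁻⁵ m².
(b) P = εσAT⁴ = 0.206×5.670×10⁻⁸×5.38×10⁻⁵×(2197)⁴ = 14.6 W.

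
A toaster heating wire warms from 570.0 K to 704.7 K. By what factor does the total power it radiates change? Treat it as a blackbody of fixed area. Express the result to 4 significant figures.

P ∝ T⁴, so P₂/P₁ = (T₂/T₁)⁴ = (704.7/570.0)⁴ = (1.23632)⁴ = 2.336.

P₂/P₁ ≈ 2.336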